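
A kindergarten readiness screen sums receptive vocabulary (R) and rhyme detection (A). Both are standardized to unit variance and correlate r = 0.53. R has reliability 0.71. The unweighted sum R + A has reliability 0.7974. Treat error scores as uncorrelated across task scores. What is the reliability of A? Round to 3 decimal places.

Var(R+A) = 2 + 2·0.53 = 3.060.
True-score variance = ρ_R + ρ_A + 2·0.53, so 0.7974 = (0.71 + ρ_A + 1.06) / 3.060.
ρ_A = 0.7974·3.060 − 0.71 − 1.06 = 0.670.

0.670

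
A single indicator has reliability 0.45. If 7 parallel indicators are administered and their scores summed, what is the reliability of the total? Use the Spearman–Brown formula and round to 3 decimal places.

0.851

ρ_k = kρ / (1 + (k−1)ρ) = 7·0.45 / (1 + 6·0.45) = 3.150 / 3.700 = 0.851.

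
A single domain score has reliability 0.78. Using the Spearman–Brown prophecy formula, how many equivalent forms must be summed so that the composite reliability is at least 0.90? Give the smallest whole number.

k ≥ ρ*(1−ρ₁)/(ρ₁(1−ρ*)) = 0.90·0.22 / (0.78·0.10) = 2.538.
Smallest integer k = 3.

3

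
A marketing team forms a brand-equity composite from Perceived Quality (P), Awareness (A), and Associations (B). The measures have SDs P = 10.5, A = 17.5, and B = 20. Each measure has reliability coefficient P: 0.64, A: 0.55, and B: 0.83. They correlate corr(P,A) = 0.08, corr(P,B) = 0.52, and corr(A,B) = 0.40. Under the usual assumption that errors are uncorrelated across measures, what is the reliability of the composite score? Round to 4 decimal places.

0.8174

Var(P+A+B) = 10.5² + 17.5² + 20² + 2·[10.5·17.5·0.08 + 10.5·20·0.52 + 17.5·20·0.40] = 816.5 + 527.8 = 1344.3.
Because errors are independent across components, Cov(Tᵢ,Tⱼ) = Cov(Xᵢ,Xⱼ); the off-diagonal part of the true-score variance is the same as above.
True-score variance = [10.5²·0.64 + 17.5²·0.55 + 20²·0.83] + 527.8 = 570.997 + 527.8 = 1098.8.
Reliability = 1098.8 / 1344.3 = 0.8174.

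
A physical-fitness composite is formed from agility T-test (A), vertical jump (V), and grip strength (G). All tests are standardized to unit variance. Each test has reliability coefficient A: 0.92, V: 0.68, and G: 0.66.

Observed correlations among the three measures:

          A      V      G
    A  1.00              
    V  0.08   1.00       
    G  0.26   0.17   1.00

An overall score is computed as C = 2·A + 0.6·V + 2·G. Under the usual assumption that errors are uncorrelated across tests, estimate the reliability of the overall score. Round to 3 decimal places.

0.837

Var(C) = 2² + 0.6² + 2² + 2·[1.2·0.08 + 4·0.26 + 1.2·0.17] = 8.36 + 2.68 = 11.04.
With uncorrelated errors the cross-covariances are all true-score covariance, so they carry over unchanged; only the diagonal terms shrink to ρᵢσᵢ².
True-score variance = [2²·0.92 + 0.6²·0.68 + 2²·0.66] + 2.68 = 6.5648 + 2.68 = 9.2448.
Reliability = 9.2448 / 11.04 = 0.837.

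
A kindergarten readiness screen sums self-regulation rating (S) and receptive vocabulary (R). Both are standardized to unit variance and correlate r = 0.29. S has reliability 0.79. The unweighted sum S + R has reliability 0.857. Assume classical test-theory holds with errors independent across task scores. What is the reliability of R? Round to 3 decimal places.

Var(S+R) = 2 + 2·0.29 = 2.580.
True-score variance = ρ_S + ρ_R + 2·0.29, so 0.857 = (0.79 + ρ_R + 0.58) / 2.580.
ρ_R = 0.857·2.580 − 0.79 − 0.58 = 0.841.

0.841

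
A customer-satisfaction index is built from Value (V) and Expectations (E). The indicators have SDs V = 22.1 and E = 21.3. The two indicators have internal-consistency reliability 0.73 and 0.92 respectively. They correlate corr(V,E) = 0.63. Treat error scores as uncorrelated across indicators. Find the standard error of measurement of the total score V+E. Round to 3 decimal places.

12.968

Var(total) = 942.1 + 593.12 = 1535.22.
True-score variance = 773.934 + 593.12 = 1367.05, so reliability = 0.8905.
Error variance = 1535.22 − 1367.05 = 168.166; SEM = √168.166 = 12.968.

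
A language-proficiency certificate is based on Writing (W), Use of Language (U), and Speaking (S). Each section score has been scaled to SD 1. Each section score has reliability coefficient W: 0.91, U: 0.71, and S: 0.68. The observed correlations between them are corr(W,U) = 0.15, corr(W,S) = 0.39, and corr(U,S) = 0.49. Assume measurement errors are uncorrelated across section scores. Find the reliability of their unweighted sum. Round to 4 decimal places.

0.8617

Var(W+U+S) = 3 + 2·[0.15 + 0.39 + 0.49] = 3 + 2.06 = 5.06.
With uncorrelated errors the cross-covariances are all true-score covariance, so they carry over unchanged; only the diagonal terms shrink to ρᵢσᵢ².
True-score variance = [0.91 + 0.71 + 0.68] + 2.06 = 2.3 + 2.06 = 4.36.
Reliability = 4.36 / 5.06 = 0.8617.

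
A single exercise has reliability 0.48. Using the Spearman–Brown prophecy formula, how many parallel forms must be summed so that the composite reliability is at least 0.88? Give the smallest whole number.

8

k ≥ ρ*(1−ρ₁)/(ρ₁(1−ρ*)) = 0.88·0.52 / (0.48·0.12) = 7.944.
Smallest integer k = 8.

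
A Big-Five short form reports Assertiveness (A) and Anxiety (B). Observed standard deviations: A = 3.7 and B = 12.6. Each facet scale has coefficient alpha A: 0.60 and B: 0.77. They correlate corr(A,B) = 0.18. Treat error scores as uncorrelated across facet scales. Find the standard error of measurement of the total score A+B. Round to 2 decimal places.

Var(total) = 172.45 + 16.7832 = 189.233.
True-score variance = 130.459 + 16.7832 = 147.242, so reliability = 0.7781.
Error variance = 189.233 − 147.242 = 41.9908; SEM = √41.9908 = 6.48.

6.48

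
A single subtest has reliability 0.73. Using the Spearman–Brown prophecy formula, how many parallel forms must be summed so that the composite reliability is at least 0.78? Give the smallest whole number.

2

k ≥ ρ*(1−ρ₁)/(ρ₁(1−ρ*)) = 0.78·0.27 / (0.73·0.22) = 1.311.
Smallest integer k = 2.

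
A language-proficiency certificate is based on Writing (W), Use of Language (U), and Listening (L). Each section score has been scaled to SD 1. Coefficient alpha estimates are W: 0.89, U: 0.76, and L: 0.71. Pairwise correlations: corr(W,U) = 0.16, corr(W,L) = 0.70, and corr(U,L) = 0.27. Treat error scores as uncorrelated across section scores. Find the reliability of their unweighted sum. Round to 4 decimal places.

Var(W+U+L) = 3 + 2·[0.16 + 0.70 + 0.27] = 3 + 2.26 = 5.26.
Under uncorrelated errors the observed covariances equal the true-score covariances, so only the own-variance terms attenuate.
True-score variance = [0.89 + 0.76 + 0.71] + 2.26 = 2.36 + 2.26 = 4.62.
Reliability = 4.62 / 5.26 = 0.8783.

0.8783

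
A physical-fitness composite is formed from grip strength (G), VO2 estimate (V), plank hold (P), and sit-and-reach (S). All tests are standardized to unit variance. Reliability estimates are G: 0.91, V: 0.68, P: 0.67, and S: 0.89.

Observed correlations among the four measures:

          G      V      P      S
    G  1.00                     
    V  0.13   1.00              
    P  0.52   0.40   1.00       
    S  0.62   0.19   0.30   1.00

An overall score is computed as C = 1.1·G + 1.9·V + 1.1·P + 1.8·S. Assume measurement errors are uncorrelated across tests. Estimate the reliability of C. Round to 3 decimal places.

Var(C) = 1.1² + 1.9² + 1.1² + 1.8² + 2·[2.09·0.13 + 1.21·0.52 + 1.98·0.62 + 2.09·0.40 + 3.42·0.19 + 1.98·0.30] = 9.27 + 8.4166 = 17.6866.
With uncorrelated errors the cross-covariances are all true-score covariance, so they carry over unchanged; only the diagonal terms shrink to ρᵢσᵢ².
True-score variance = [1.1²·0.91 + 1.9²·0.68 + 1.1²·0.67 + 1.8²·0.89] + 8.4166 = 7.2502 + 8.4166 = 15.6668.
Reliability = 15.6668 / 17.6866 = 0.886.

0.886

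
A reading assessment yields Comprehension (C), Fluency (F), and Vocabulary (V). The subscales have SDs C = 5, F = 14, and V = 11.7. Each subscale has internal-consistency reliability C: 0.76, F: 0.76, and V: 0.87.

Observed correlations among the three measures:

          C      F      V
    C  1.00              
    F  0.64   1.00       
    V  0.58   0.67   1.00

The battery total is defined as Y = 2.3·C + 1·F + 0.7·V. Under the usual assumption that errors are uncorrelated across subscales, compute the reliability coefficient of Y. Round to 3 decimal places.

0.899

Var(Y) = 2.3²·5² + 14² + 0.7²·11.7² + 2·[2.3·5·14·0.64 + 1.61·5·11.7·0.58 + 0.7·14·11.7·0.67] = 395.326 + 468.979 = 864.305.
Because errors are independent across components, Cov(Tᵢ,Tⱼ) = Cov(Xᵢ,Xⱼ); the off-diagonal part of the true-score variance is the same as above.
True-score variance = [2.3²·5²·0.76 + 14²·0.76 + 0.7²·11.7²·0.87] + 468.979 = 307.826 + 468.979 = 776.805.
Reliability = 776.805 / 864.305 = 0.899.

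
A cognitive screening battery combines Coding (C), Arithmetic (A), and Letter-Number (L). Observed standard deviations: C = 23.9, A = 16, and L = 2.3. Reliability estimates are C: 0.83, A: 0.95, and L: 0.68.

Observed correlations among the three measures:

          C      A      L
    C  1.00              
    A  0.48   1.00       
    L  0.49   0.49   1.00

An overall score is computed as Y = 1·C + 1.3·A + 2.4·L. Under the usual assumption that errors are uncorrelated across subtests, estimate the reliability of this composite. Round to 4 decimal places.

Var(Y) = 23.9² + 1.3²·16² + 2.4²·2.3² + 2·[1.3·23.9·16·0.48 + 2.4·23.9·2.3·0.49 + 3.12·16·2.3·0.49] = 1034.32 + 719.044 = 1753.36.
Because errors are independent across components, Cov(Tᵢ,Tⱼ) = Cov(Xᵢ,Xⱼ); the off-diagonal part of the true-score variance is the same as above.
True-score variance = [23.9²·0.83 + 1.3²·16²·0.95 + 2.4²·2.3²·0.68] + 719.044 = 905.832 + 719.044 = 1624.88.
Reliability = 1624.88 / 1753.36 = 0.9267.

0.9267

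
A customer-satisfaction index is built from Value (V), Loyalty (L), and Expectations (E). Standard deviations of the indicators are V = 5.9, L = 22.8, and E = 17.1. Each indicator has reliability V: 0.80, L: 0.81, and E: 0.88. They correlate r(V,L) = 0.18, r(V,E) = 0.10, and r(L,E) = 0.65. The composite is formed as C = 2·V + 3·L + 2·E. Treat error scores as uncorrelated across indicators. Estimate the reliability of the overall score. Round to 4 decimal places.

Var(C) = 2²·5.9² + 3²·22.8² + 2²·17.1² + 2·[6·5.9·22.8·0.18 + 4·5.9·17.1·0.10 + 6·22.8·17.1·0.65] = 5987.44 + 3412.34 = 9399.78.
With uncorrelated errors the cross-covariances are all true-score covariance, so they carry over unchanged; only the diagonal terms shrink to ρᵢσᵢ².
True-score variance = [2²·5.9²·0.80 + 3²·22.8²·0.81 + 2²·17.1²·0.88] + 3412.34 = 4930.31 + 3412.34 = 8342.65.
Reliability = 8342.65 / 9399.78 = 0.8875.

0.8875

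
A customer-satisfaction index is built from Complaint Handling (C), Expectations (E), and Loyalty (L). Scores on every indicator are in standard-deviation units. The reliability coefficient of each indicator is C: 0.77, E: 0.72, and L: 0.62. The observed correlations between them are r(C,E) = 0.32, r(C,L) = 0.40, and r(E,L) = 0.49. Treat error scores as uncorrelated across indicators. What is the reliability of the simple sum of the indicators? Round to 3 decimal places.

Var(C+E+L) = 3 + 2·[0.32 + 0.40 + 0.49] = 3 + 2.42 = 5.42.
With uncorrelated errors the cross-covariances are all true-score covariance, so they carry over unchanged; only the diagonal terms shrink to ρᵢσᵢ².
True-score variance = [0.77 + 0.72 + 0.62] + 2.42 = 2.11 + 2.42 = 4.53.
Reliability = 4.53 / 5.42 = 0.836.

0.836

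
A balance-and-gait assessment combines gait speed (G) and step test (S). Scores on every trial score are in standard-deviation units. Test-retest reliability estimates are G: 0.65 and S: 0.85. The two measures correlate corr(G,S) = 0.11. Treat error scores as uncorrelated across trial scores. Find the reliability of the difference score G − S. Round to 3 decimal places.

Var(G−S) = 1 + 1 − 2·0.11 = 2 − 0.22 = 1.78.
Under uncorrelated errors the observed covariances equal the true-score covariances, so only the own-variance terms attenuate.
True-score variance = [0.65 + 0.85] − 0.22 = 1.5 − 0.22 = 1.28.
Reliability = 1.28 / 1.78 = 0.719.

0.719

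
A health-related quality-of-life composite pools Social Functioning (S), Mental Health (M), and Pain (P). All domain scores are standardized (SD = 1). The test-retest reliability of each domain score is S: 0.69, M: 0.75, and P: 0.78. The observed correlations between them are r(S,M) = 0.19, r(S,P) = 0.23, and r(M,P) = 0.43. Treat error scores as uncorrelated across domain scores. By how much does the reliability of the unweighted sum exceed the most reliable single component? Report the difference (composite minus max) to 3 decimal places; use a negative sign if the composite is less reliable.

0.054

Var(sum) = 3 + 1.7 = 4.7; true-score variance = 2.22 + 1.7 = 3.92; composite reliability = 0.8340.
Max component reliability = 0.7800.
Difference = 0.8340 − 0.7800 = 0.054.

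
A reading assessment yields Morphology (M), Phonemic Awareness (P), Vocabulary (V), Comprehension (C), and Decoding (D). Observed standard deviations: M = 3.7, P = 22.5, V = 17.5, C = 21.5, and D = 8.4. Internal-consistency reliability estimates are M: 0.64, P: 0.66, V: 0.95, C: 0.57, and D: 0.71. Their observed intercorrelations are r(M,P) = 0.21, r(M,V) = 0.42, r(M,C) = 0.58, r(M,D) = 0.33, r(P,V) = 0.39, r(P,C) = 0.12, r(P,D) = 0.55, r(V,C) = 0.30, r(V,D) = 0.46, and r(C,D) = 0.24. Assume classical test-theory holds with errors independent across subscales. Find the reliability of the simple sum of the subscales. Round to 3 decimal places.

0.844

Var(M+P+V+C+D) = 3.7² + 22.5² + 17.5² + 21.5² + 8.4² + 2·[3.7·22.5·0.21 + 3.7·17.5·0.42 + 3.7·21.5·0.58 + 3.7·8.4·0.33 + 22.5·17.5·0.39 + 22.5·21.5·0.12 + 22.5·8.4·0.55 + 17.5·21.5·0.30 + 17.5·8.4·0.46 + 21.5·8.4·0.24] = 1359 + 1280.95 = 2639.95.
Because errors are independent across components, Cov(Tᵢ,Tⱼ) = Cov(Xᵢ,Xⱼ); the off-diagonal part of the true-score variance is the same as above.
True-score variance = [3.7²·0.64 + 22.5²·0.66 + 17.5²·0.95 + 21.5²·0.57 + 8.4²·0.71] + 1280.95 = 947.404 + 1280.95 = 2228.35.
Reliability = 2228.35 / 2639.95 = 0.844.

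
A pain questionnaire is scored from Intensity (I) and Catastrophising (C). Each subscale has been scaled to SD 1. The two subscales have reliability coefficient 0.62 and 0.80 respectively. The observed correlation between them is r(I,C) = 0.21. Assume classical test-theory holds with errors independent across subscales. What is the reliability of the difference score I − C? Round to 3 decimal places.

Var(I−C) = 1 + 1 − 2·0.21 = 2 − 0.42 = 1.58.
With uncorrelated errors the cross-covariances are all true-score covariance, so they carry over unchanged; only the diagonal terms shrink to ρᵢσᵢ².
True-score variance = [0.62 + 0.80] − 0.42 = 1.42 − 0.42 = 1.
Reliability = 1 / 1.58 = 0.633.

0.633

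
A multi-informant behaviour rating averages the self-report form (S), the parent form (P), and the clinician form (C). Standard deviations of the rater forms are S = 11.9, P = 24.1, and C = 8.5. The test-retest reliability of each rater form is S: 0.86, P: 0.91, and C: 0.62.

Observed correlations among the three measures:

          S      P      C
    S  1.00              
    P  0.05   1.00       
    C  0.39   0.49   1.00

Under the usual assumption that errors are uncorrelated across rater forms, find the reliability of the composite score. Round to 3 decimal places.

0.910

Var(S+P+C) = 11.9² + 24.1² + 8.5² + 2·[11.9·24.1·0.05 + 11.9·8.5·0.39 + 24.1·8.5·0.49] = 794.67 + 308.329 = 1103.
Under uncorrelated errors the observed covariances equal the true-score covariances, so only the own-variance terms attenuate.
True-score variance = [11.9²·0.86 + 24.1²·0.91 + 8.5²·0.62] + 308.329 = 695.117 + 308.329 = 1003.45.
Reliability = 1003.45 / 1103 = 0.910.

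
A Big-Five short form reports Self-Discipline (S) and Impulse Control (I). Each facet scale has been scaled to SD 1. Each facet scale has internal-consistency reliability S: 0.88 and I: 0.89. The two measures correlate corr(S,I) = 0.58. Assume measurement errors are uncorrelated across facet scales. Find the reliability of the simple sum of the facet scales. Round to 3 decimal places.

0.927

Var(S+I) = 2 + 2·[0.58] = 2 + 1.16 = 3.16.
With uncorrelated errors the cross-covariances are all true-score covariance, so they carry over unchanged; only the diagonal terms shrink to ρᵢσᵢ².
True-score variance = [0.88 + 0.89] + 1.16 = 1.77 + 1.16 = 2.93.
Reliability = 2.93 / 3.16 = 0.927.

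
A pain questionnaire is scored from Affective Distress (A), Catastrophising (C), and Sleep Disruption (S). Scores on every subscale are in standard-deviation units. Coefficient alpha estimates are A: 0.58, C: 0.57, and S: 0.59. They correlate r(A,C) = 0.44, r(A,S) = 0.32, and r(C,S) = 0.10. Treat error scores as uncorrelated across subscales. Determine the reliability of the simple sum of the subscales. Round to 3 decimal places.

0.733

Var(A+C+S) = 3 + 2·[0.44 + 0.32 + 0.10] = 3 + 1.72 = 4.72.
With uncorrelated errors the cross-covariances are all true-score covariance, so they carry over unchanged; only the diagonal terms shrink to ρᵢσᵢ².
True-score variance = [0.58 + 0.57 + 0.59] + 1.72 = 1.74 + 1.72 = 3.46.
Reliability = 3.46 / 4.72 = 0.733.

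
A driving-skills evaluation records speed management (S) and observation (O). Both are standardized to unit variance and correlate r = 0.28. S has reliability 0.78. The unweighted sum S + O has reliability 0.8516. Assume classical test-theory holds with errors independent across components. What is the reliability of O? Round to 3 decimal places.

0.840

Var(S+O) = 2 + 2·0.28 = 2.560.
True-score variance = ρ_S + ρ_O + 2·0.28, so 0.8516 = (0.78 + ρ_O + 0.56) / 2.560.
ρ_O = 0.8516·2.560 − 0.78 − 0.56 = 0.840.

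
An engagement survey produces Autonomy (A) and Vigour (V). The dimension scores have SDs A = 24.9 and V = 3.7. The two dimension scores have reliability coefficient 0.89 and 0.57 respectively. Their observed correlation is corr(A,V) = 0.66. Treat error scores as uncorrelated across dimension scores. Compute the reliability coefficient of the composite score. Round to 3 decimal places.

0.902

Var(A+V) = 24.9² + 3.7² + 2·[24.9·3.7·0.66] = 633.7 + 121.612 = 755.312.
With uncorrelated errors the cross-covariances are all true-score covariance, so they carry over unchanged; only the diagonal terms shrink to ρᵢσᵢ².
True-score variance = [24.9²·0.89 + 3.7²·0.57] + 121.612 = 559.612 + 121.612 = 681.224.
Reliability = 681.224 / 755.312 = 0.902.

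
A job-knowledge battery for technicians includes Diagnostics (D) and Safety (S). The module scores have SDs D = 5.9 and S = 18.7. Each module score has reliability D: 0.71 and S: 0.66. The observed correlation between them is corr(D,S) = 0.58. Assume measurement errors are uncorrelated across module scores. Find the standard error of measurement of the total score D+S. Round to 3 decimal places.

11.357

Var(total) = 384.5 + 127.983 = 512.483.
True-score variance = 255.511 + 127.983 = 383.493, so reliability = 0.7483.
Error variance = 512.483 − 383.493 = 128.99; SEM = √128.99 = 11.357.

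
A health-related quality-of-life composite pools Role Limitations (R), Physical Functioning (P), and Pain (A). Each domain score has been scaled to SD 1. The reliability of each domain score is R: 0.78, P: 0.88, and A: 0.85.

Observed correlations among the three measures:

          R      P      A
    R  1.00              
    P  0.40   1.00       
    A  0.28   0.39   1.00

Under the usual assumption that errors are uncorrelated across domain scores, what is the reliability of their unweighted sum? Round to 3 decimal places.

Var(R+P+A) = 3 + 2·[0.40 + 0.28 + 0.39] = 3 + 2.14 = 5.14.
Because errors are independent across components, Cov(Tᵢ,Tⱼ) = Cov(Xᵢ,Xⱼ); the off-diagonal part of the true-score variance is the same as above.
True-score variance = [0.78 + 0.88 + 0.85] + 2.14 = 2.51 + 2.14 = 4.65.
Reliability = 4.65 / 5.14 = 0.905.

0.905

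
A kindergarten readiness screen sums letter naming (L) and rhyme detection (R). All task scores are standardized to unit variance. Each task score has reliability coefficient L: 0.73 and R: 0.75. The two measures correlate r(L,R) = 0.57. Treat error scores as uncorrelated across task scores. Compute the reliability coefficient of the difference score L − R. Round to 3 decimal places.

Var(L−R) = 1 + 1 − 2·0.57 = 2 − 1.14 = 0.86.
With uncorrelated errors the cross-covariances are all true-score covariance, so they carry over unchanged; only the diagonal terms shrink to ρᵢσᵢ².
True-score variance = [0.73 + 0.75] − 1.14 = 1.48 − 1.14 = 0.34.
Reliability = 0.34 / 0.86 = 0.395.

0.395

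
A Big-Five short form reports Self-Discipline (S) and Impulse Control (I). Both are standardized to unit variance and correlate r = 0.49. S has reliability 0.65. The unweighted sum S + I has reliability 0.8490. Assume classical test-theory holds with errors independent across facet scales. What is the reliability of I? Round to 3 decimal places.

Var(S+I) = 2 + 2·0.49 = 2.980.
True-score variance = ρ_S + ρ_I + 2·0.49, so 0.8490 = (0.65 + ρ_I + 0.98) / 2.980.
ρ_I = 0.8490·2.980 − 0.65 − 0.98 = 0.900.

0.900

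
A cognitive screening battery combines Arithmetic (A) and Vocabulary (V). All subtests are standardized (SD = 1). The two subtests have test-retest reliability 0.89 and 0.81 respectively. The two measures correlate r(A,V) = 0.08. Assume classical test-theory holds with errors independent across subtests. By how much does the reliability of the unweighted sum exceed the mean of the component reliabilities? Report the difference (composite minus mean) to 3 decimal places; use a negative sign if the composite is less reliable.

0.011

Var(sum) = 2 + 0.16 = 2.16; true-score variance = 1.7 + 0.16 = 1.86; composite reliability = 0.8611.
Mean component reliability = 0.8500.
Difference = 0.8611 − 0.8500 = 0.011.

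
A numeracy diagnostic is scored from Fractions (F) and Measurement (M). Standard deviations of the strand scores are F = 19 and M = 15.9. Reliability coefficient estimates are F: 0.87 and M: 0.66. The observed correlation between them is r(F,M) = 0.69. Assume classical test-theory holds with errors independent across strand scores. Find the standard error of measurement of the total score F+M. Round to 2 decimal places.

Var(total) = 613.81 + 416.898 = 1030.71.
True-score variance = 480.925 + 416.898 = 897.823, so reliability = 0.8711.
Error variance = 1030.71 − 897.823 = 132.885; SEM = √132.885 = 11.53.

11.53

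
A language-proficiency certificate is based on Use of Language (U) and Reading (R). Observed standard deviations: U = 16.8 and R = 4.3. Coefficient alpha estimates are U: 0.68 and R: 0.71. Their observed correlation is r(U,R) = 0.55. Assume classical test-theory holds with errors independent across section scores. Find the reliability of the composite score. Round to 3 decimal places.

0.748

Var(U+R) = 16.8² + 4.3² + 2·[16.8·4.3·0.55] = 300.73 + 79.464 = 380.194.
Under uncorrelated errors the observed covariances equal the true-score covariances, so only the own-variance terms attenuate.
True-score variance = [16.8²·0.68 + 4.3²·0.71] + 79.464 = 205.051 + 79.464 = 284.515.
Reliability = 284.515 / 380.194 = 0.748.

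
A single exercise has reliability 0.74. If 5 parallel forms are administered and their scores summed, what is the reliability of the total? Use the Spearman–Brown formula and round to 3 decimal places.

0.934

ρ_k = kρ / (1 + (k−1)ρ) = 5·0.74 / (1 + 4·0.74) = 3.700 / 3.960 = 0.934.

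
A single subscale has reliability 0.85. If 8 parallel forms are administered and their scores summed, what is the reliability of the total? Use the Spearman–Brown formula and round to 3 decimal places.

ρ_k = kρ / (1 + (k−1)ρ) = 8·0.85 / (1 + 7·0.85) = 6.800 / 6.950 = 0.978.

0.978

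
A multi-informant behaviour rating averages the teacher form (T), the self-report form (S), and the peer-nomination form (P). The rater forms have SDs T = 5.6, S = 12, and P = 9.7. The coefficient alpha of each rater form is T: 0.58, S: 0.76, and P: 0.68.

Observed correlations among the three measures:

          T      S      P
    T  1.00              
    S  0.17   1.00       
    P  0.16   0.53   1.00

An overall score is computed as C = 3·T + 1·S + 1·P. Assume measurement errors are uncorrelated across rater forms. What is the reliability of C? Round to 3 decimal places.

Var(C) = 3²·5.6² + 12² + 9.7² + 2·[3·5.6·12·0.17 + 3·5.6·9.7·0.16 + 12·9.7·0.53] = 520.33 + 244.075 = 764.405.
Under uncorrelated errors the observed covariances equal the true-score covariances, so only the own-variance terms attenuate.
True-score variance = [3²·5.6²·0.58 + 12²·0.76 + 9.7²·0.68] + 244.075 = 337.12 + 244.075 = 581.196.
Reliability = 581.196 / 764.405 = 0.760.

0.760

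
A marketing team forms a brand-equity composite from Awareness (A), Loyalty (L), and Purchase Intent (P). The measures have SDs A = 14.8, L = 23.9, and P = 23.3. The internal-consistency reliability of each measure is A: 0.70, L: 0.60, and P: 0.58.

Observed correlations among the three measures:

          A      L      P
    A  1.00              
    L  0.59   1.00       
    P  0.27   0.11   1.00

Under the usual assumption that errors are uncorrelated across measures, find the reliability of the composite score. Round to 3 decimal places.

Var(A+L+P) = 14.8² + 23.9² + 23.3² + 2·[14.8·23.9·0.59 + 14.8·23.3·0.27 + 23.9·23.3·0.11] = 1333.14 + 726.115 = 2059.25.
Because errors are independent across components, Cov(Tᵢ,Tⱼ) = Cov(Xᵢ,Xⱼ); the off-diagonal part of the true-score variance is the same as above.
True-score variance = [14.8²·0.70 + 23.9²·0.60 + 23.3²·0.58] + 726.115 = 810.93 + 726.115 = 1537.04.
Reliability = 1537.04 / 2059.25 = 0.746.

0.746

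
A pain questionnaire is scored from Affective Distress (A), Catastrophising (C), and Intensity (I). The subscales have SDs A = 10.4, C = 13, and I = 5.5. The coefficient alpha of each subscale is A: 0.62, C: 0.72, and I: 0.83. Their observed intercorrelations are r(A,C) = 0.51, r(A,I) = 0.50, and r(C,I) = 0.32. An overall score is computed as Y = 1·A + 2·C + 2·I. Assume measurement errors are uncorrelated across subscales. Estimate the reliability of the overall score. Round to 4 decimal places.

0.8303

Var(Y) = 10.4² + 2²·13² + 2²·5.5² + 2·[2·10.4·13·0.51 + 2·10.4·5.5·0.50 + 4·13·5.5·0.32] = 905.16 + 573.248 = 1478.41.
Under uncorrelated errors the observed covariances equal the true-score covariances, so only the own-variance terms attenuate.
True-score variance = [10.4²·0.62 + 2²·13²·0.72 + 2²·5.5²·0.83] + 573.248 = 654.209 + 573.248 = 1227.46.
Reliability = 1227.46 / 1478.41 = 0.8303.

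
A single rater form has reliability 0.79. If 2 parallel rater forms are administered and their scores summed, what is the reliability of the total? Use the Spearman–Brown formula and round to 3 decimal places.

0.883

ρ_k = kρ / (1 + (k−1)ρ) = 2·0.79 / (1 + 1·0.79) = 1.580 / 1.790 = 0.883.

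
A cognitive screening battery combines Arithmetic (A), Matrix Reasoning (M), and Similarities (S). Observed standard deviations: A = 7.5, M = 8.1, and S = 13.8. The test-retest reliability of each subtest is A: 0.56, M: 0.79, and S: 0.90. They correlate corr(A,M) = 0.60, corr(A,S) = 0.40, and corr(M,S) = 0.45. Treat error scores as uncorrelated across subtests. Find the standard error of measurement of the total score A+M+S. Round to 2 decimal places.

7.59

Var(total) = 312.3 + 256.302 = 568.602.
True-score variance = 254.728 + 256.302 = 511.03, so reliability = 0.8987.
Error variance = 568.602 − 511.03 = 57.5721; SEM = √57.5721 = 7.59.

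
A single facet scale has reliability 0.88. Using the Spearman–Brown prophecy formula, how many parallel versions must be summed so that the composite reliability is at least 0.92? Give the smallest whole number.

k ≥ ρ*(1−ρ₁)/(ρ₁(1−ρ*)) = 0.92·0.12 / (0.88·0.08) = 1.568.
Smallest integer k = 2.

2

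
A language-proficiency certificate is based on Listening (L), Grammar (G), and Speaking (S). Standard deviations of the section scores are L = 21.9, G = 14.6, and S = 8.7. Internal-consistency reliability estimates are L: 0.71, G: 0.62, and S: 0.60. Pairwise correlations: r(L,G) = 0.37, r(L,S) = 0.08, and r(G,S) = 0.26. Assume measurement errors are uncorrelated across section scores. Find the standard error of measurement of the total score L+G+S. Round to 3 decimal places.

Var(total) = 768.46 + 333.143 = 1101.6.
True-score variance = 518.096 + 333.143 = 851.239, so reliability = 0.7727.
Error variance = 1101.6 − 851.239 = 250.364; SEM = √250.364 = 15.823.

15.823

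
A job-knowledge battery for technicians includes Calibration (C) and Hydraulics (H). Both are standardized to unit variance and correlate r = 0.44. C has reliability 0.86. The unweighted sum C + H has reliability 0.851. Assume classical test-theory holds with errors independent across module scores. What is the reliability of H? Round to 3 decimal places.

0.711

Var(C+H) = 2 + 2·0.44 = 2.880.
True-score variance = ρ_C + ρ_H + 2·0.44, so 0.851 = (0.86 + ρ_H + 0.88) / 2.880.
ρ_H = 0.851·2.880 − 0.86 − 0.88 = 0.711.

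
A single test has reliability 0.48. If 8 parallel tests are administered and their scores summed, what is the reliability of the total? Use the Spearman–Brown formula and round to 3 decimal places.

0.881

ρ_k = kρ / (1 + (k−1)ρ) = 8·0.48 / (1 + 7·0.48) = 3.840 / 4.360 = 0.881.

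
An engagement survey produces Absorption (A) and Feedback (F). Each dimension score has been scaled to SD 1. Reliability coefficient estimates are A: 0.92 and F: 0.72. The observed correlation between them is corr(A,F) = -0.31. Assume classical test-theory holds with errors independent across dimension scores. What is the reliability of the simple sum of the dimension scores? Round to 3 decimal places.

0.739

Var(A+F) = 2 + 2·[(-0.31)] = 2 − 0.62 = 1.38.
With uncorrelated errors the cross-covariances are all true-score covariance, so they carry over unchanged; only the diagonal terms shrink to ρᵢσᵢ².
True-score variance = [0.92 + 0.72] − 0.62 = 1.64 − 0.62 = 1.02.
Reliability = 1.02 / 1.38 = 0.739.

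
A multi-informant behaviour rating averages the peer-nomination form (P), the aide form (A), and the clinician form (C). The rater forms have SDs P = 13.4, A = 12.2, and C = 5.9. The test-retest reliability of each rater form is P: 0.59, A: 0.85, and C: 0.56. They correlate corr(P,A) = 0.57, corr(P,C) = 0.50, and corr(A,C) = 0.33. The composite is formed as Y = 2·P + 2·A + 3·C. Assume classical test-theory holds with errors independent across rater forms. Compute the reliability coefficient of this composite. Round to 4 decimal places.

0.8334

Var(Y) = 2²·13.4² + 2²·12.2² + 3²·5.9² + 2·[4·13.4·12.2·0.57 + 6·13.4·5.9·0.50 + 6·12.2·5.9·0.33] = 1626.89 + 1504.87 = 3131.76.
Because errors are independent across components, Cov(Tᵢ,Tⱼ) = Cov(Xᵢ,Xⱼ); the off-diagonal part of the true-score variance is the same as above.
True-score variance = [2²·13.4²·0.59 + 2²·12.2²·0.85 + 3²·5.9²·0.56] + 1504.87 = 1105.26 + 1504.87 = 2610.13.
Reliability = 2610.13 / 3131.76 = 0.8334.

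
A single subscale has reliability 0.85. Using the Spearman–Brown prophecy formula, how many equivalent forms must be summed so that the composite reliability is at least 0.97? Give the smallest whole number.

k ≥ ρ*(1−ρ₁)/(ρ₁(1−ρ*)) = 0.97·0.15 / (0.85·0.03) = 5.706.
Smallest integer k = 6.

6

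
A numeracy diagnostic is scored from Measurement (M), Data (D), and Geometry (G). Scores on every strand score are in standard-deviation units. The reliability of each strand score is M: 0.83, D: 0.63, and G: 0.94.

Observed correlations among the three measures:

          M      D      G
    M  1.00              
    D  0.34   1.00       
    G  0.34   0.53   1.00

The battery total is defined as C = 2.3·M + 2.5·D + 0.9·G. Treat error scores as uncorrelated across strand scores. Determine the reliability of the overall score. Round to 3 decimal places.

0.837

Var(C) = 2.3² + 2.5² + 0.9² + 2·[5.75·0.34 + 2.07·0.34 + 2.25·0.53] = 12.35 + 7.7026 = 20.0526.
With uncorrelated errors the cross-covariances are all true-score covariance, so they carry over unchanged; only the diagonal terms shrink to ρᵢσᵢ².
True-score variance = [2.3²·0.83 + 2.5²·0.63 + 0.9²·0.94] + 7.7026 = 9.0896 + 7.7026 = 16.7922.
Reliability = 16.7922 / 20.0526 = 0.837.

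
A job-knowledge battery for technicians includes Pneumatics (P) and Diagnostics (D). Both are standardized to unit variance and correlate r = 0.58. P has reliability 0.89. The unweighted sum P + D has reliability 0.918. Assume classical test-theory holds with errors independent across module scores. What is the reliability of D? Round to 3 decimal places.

Var(P+D) = 2 + 2·0.58 = 3.160.
True-score variance = ρ_P + ρ_D + 2·0.58, so 0.918 = (0.89 + ρ_D + 1.16) / 3.160.
ρ_D = 0.918·3.160 − 0.89 − 1.16 = 0.851.

0.851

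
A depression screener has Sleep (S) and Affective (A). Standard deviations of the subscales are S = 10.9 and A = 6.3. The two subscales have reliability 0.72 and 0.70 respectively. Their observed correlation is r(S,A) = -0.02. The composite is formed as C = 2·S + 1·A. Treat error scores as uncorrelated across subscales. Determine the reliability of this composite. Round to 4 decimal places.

Var(C) = 2²·10.9² + 6.3² + 2·[2·10.9·6.3·(-0.02)] = 514.93 − 5.4936 = 509.436.
With uncorrelated errors the cross-covariances are all true-score covariance, so they carry over unchanged; only the diagonal terms shrink to ρᵢσᵢ².
True-score variance = [2²·10.9²·0.72 + 6.3²·0.70] − 5.4936 = 369.956 − 5.4936 = 364.462.
Reliability = 364.462 / 509.436 = 0.7154.

0.7154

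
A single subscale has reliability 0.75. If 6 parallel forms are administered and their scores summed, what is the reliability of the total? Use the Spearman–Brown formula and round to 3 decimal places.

ρ_k = kρ / (1 + (k−1)ρ) = 6·0.75 / (1 + 5·0.75) = 4.500 / 4.750 = 0.947.

0.947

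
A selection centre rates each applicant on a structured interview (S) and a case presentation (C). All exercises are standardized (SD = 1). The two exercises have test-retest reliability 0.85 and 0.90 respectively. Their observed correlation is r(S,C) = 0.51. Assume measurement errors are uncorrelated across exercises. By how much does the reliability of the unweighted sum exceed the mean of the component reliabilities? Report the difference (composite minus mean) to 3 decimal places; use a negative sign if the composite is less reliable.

Var(sum) = 2 + 1.02 = 3.02; true-score variance = 1.75 + 1.02 = 2.77; composite reliability = 0.9172.
Mean component reliability = 0.8750.
Difference = 0.9172 − 0.8750 = 0.042.

0.042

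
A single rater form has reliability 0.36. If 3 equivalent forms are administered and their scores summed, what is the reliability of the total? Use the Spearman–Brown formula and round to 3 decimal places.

0.628

ρ_k = kρ / (1 + (k−1)ρ) = 3·0.36 / (1 + 2·0.36) = 1.080 / 1.720 = 0.628.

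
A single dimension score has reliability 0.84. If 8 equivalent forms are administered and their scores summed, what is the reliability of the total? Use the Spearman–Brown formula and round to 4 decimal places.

ρ_k = kρ / (1 + (k−1)ρ) = 8·0.84 / (1 + 7·0.84) = 6.720 / 6.880 = 0.9767.

0.9767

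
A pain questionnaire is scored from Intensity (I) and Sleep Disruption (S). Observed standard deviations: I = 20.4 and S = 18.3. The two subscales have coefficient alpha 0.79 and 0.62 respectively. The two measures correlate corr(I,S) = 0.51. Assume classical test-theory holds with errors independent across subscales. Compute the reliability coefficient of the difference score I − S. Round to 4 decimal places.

Var(I−S) = 20.4² + 18.3² − 2·20.4·18.3·0.51 = 751.05 − 380.786 = 370.264.
With uncorrelated errors the cross-covariances are all true-score covariance, so they carry over unchanged; only the diagonal terms shrink to ρᵢσᵢ².
True-score variance = [20.4²·0.79 + 18.3²·0.62] − 380.786 = 536.398 − 380.786 = 155.612.
Reliability = 155.612 / 370.264 = 0.4203.

0.4203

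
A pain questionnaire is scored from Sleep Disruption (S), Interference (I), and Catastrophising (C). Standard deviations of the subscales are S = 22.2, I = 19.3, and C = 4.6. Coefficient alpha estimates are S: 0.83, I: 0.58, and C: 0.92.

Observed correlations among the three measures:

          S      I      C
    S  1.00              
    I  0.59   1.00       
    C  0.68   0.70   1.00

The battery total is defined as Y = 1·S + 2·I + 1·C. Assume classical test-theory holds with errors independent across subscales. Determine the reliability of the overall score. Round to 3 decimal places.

Var(Y) = 22.2² + 2²·19.3² + 4.6² + 2·[2·22.2·19.3·0.59 + 22.2·4.6·0.68 + 2·19.3·4.6·0.70] = 2003.96 + 1398.63 = 3402.59.
Because errors are independent across components, Cov(Tᵢ,Tⱼ) = Cov(Xᵢ,Xⱼ); the off-diagonal part of the true-score variance is the same as above.
True-score variance = [22.2²·0.83 + 2²·19.3²·0.58 + 4.6²·0.92] + 1398.63 = 1292.7 + 1398.63 = 2691.33.
Reliability = 2691.33 / 3402.59 = 0.791.

0.791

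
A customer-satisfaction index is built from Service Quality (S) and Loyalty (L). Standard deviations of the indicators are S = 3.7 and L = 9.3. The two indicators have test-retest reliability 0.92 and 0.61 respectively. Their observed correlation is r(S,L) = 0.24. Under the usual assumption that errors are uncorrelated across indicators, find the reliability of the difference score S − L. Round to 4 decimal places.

0.5837

Var(S−L) = 3.7² + 9.3² − 2·3.7·9.3·0.24 = 100.18 − 16.5168 = 83.6632.
Because errors are independent across components, Cov(Tᵢ,Tⱼ) = Cov(Xᵢ,Xⱼ); the off-diagonal part of the true-score variance is the same as above.
True-score variance = [3.7²·0.92 + 9.3²·0.61] − 16.5168 = 65.3537 − 16.5168 = 48.8369.
Reliability = 48.8369 / 83.6632 = 0.5837.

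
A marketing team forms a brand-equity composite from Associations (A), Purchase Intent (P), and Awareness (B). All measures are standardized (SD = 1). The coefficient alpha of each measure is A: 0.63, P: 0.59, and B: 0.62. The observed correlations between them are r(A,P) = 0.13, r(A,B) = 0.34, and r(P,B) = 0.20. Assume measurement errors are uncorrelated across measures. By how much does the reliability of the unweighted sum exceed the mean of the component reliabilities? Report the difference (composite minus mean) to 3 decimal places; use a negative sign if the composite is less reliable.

0.119

Var(sum) = 3 + 1.34 = 4.34; true-score variance = 1.84 + 1.34 = 3.18; composite reliability = 0.7327.
Mean component reliability = 0.6133.
Difference = 0.7327 − 0.6133 = 0.119.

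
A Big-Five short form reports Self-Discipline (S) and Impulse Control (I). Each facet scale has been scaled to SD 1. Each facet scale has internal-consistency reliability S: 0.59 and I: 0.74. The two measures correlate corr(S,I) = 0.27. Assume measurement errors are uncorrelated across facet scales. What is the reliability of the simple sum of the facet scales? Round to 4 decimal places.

Var(S+I) = 2 + 2·[0.27] = 2 + 0.54 = 2.54.
Under uncorrelated errors the observed covariances equal the true-score covariances, so only the own-variance terms attenuate.
True-score variance = [0.59 + 0.74] + 0.54 = 1.33 + 0.54 = 1.87.
Reliability = 1.87 / 2.54 = 0.7362.

0.7362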